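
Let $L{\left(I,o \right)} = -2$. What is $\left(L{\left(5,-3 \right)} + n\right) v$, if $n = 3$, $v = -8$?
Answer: $-8$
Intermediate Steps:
$\left(L{\left(5,-3 \right)} + n\right) v = \left(-2 + 3\right) \left(-8\right) = 1 \left(-8\right) = -8$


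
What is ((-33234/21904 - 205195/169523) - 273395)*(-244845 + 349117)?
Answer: -6615987588184235534/232076987 ≈ -2.8508e+10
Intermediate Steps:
((-33234/21904 - 205195/169523) - 273395)*(-244845 + 349117) = ((-33234*1/21904 - 205195*1/169523) - 273395)*104272 = ((-16617/10952 - 205195/169523) - 273395)*104272 = (-5064259331/1856615896 - 273395)*104272 = -507594567146251/1856615896*104272 = -6615987588184235534/232076987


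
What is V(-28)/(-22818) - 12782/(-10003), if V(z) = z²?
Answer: 20272666/16303461 ≈ 1.2435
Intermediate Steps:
V(-28)/(-22818) - 12782/(-10003) = (-28)²/(-22818) - 12782/(-10003) = 784*(-1/22818) - 12782*(-1/10003) = -392/11409 + 1826/1429 = 20272666/16303461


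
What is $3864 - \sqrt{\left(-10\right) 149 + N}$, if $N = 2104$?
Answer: $3864 - \sqrt{614} \approx 3839.2$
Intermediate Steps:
$3864 - \sqrt{\left(-10\right) 149 + N} = 3864 - \sqrt{\left(-10\right) 149 + 2104} = 3864 - \sqrt{-1490 + 2104} = 3864 - \sqrt{614}$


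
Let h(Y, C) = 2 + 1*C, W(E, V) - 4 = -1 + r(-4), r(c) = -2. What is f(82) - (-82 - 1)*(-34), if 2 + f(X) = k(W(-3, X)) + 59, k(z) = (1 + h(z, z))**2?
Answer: -2749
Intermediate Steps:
W(E, V) = 1 (W(E, V) = 4 + (-1 - 2) = 4 - 3 = 1)
h(Y, C) = 2 + C
k(z) = (3 + z)**2 (k(z) = (1 + (2 + z))**2 = (3 + z)**2)
f(X) = 73 (f(X) = -2 + ((3 + 1)**2 + 59) = -2 + (4**2 + 59) = -2 + (16 + 59) = -2 + 75 = 73)
f(82) - (-82 - 1)*(-34) = 73 - (-82 - 1)*(-34) = 73 - (-83)*(-34) = 73 - 1*2822 = 73 - 2822 = -2749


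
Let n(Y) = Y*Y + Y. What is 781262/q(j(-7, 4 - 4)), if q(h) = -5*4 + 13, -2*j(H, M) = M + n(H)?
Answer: -781262/7 ≈ -1.1161e+5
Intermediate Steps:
n(Y) = Y + Y² (n(Y) = Y² + Y = Y + Y²)
j(H, M) = -M/2 - H*(1 + H)/2 (j(H, M) = -(M + H*(1 + H))/2 = -M/2 - H*(1 + H)/2)
q(h) = -7 (q(h) = -20 + 13 = -7)
781262/q(j(-7, 4 - 4)) = 781262/(-7) = 781262*(-⅐) = -781262/7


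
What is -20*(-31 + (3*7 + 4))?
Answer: 120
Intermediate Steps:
-20*(-31 + (3*7 + 4)) = -20*(-31 + (21 + 4)) = -20*(-31 + 25) = -20*(-6) = 120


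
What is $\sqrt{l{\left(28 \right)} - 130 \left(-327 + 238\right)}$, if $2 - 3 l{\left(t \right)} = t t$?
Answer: $\frac{2 \sqrt{25446}}{3} \approx 106.35$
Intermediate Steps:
$l{\left(t \right)} = \frac{2}{3} - \frac{t^{2}}{3}$ ($l{\left(t \right)} = \frac{2}{3} - \frac{t t}{3} = \frac{2}{3} - \frac{t^{2}}{3}$)
$\sqrt{l{\left(28 \right)} - 130 \left(-327 + 238\right)} = \sqrt{\left(\frac{2}{3} - \frac{28^{2}}{3}\right) - 130 \left(-327 + 238\right)} = \sqrt{\left(\frac{2}{3} - \frac{784}{3}\right) - -11570} = \sqrt{\left(\frac{2}{3} - \frac{784}{3}\right) + 11570} = \sqrt{- \frac{782}{3} + 11570} = \sqrt{\frac{33928}{3}} = \frac{2 \sqrt{25446}}{3}$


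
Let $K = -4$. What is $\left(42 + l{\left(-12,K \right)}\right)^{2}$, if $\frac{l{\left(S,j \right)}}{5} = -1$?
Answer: $1369$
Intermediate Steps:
$l{\left(S,j \right)} = -5$ ($l{\left(S,j \right)} = 5 \left(-1\right) = -5$)
$\left(42 + l{\left(-12,K \right)}\right)^{2} = \left(42 - 5\right)^{2} = 37^{2} = 1369$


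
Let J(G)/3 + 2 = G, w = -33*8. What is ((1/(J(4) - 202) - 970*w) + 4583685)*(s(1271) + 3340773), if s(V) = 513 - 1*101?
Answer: 3169427840077715/196 ≈ 1.6171e+13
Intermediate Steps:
w = -264
J(G) = -6 + 3*G
s(V) = 412 (s(V) = 513 - 101 = 412)
((1/(J(4) - 202) - 970*w) + 4583685)*(s(1271) + 3340773) = ((1/((-6 + 3*4) - 202) - 970*(-264)) + 4583685)*(412 + 3340773) = ((1/((-6 + 12) - 202) + 256080) + 4583685)*3341185 = ((1/(6 - 202) + 256080) + 4583685)*3341185 = ((1/(-196) + 256080) + 4583685)*3341185 = ((-1/196 + 256080) + 4583685)*3341185 = (50191679/196 + 4583685)*3341185 = (948593939/196)*3341185 = 3169427840077715/196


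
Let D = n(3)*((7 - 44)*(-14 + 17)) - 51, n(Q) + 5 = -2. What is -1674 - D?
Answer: -2400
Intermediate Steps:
n(Q) = -7 (n(Q) = -5 - 2 = -7)
D = 726 (D = -7*(7 - 44)*(-14 + 17) - 51 = -(-259)*3 - 51 = -7*(-111) - 51 = 777 - 51 = 726)
-1674 - D = -1674 - 1*726 = -1674 - 726 = -2400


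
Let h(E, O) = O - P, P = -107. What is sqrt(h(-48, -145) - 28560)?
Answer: I*sqrt(28598) ≈ 169.11*I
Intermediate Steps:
h(E, O) = 107 + O (h(E, O) = O - 1*(-107) = O + 107 = 107 + O)
sqrt(h(-48, -145) - 28560) = sqrt((107 - 145) - 28560) = sqrt(-38 - 28560) = sqrt(-28598) = I*sqrt(28598)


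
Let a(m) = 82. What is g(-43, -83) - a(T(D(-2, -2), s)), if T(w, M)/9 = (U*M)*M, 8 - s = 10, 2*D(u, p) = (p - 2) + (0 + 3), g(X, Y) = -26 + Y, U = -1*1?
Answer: -191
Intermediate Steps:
U = -1
D(u, p) = ½ + p/2 (D(u, p) = ((p - 2) + (0 + 3))/2 = ((-2 + p) + 3)/2 = (1 + p)/2 = ½ + p/2)
s = -2 (s = 8 - 1*10 = 8 - 10 = -2)
T(w, M) = -9*M² (T(w, M) = 9*((-M)*M) = 9*(-M²) = -9*M²)
g(-43, -83) - a(T(D(-2, -2), s)) = (-26 - 83) - 1*82 = -109 - 82 = -191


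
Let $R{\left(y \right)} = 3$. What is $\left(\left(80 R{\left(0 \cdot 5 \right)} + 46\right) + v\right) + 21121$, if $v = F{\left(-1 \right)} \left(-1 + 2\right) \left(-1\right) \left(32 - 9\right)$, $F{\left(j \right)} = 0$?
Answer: $21407$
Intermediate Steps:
$v = 0$ ($v = 0 \left(-1 + 2\right) \left(-1\right) \left(32 - 9\right) = 0 \cdot 1 \left(-1\right) 23 = 0 \left(-1\right) 23 = 0 \cdot 23 = 0$)
$\left(\left(80 R{\left(0 \cdot 5 \right)} + 46\right) + v\right) + 21121 = \left(\left(80 \cdot 3 + 46\right) + 0\right) + 21121 = \left(\left(240 + 46\right) + 0\right) + 21121 = \left(286 + 0\right) + 21121 = 286 + 21121 = 21407$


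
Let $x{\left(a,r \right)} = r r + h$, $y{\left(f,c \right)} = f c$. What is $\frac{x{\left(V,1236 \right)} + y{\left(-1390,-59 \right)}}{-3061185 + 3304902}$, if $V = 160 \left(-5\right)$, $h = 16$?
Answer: $\frac{536574}{81239} \approx 6.6049$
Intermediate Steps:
$y{\left(f,c \right)} = c f$
$V = -800$
$x{\left(a,r \right)} = 16 + r^{2}$ ($x{\left(a,r \right)} = r r + 16 = r^{2} + 16 = 16 + r^{2}$)
$\frac{x{\left(V,1236 \right)} + y{\left(-1390,-59 \right)}}{-3061185 + 3304902} = \frac{\left(16 + 1236^{2}\right) - -82010}{-3061185 + 3304902} = \frac{\left(16 + 1527696\right) + 82010}{243717} = \left(1527712 + 82010\right) \frac{1}{243717} = 1609722 \cdot \frac{1}{243717} = \frac{536574}{81239}$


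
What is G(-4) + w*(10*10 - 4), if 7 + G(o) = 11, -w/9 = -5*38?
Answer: 164164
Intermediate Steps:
w = 1710 (w = -(-45)*38 = -9*(-190) = 1710)
G(o) = 4 (G(o) = -7 + 11 = 4)
G(-4) + w*(10*10 - 4) = 4 + 1710*(10*10 - 4) = 4 + 1710*(100 - 4) = 4 + 1710*96 = 4 + 164160 = 164164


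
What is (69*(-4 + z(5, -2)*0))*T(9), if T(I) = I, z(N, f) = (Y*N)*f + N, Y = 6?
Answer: -2484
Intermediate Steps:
z(N, f) = N + 6*N*f (z(N, f) = (6*N)*f + N = 6*N*f + N = N + 6*N*f)
(69*(-4 + z(5, -2)*0))*T(9) = (69*(-4 + (5*(1 + 6*(-2)))*0))*9 = (69*(-4 + (5*(1 - 12))*0))*9 = (69*(-4 + (5*(-11))*0))*9 = (69*(-4 - 55*0))*9 = (69*(-4 + 0))*9 = (69*(-4))*9 = -276*9 = -2484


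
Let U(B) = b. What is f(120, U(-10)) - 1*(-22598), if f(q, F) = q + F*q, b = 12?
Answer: 24158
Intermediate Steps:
U(B) = 12
f(120, U(-10)) - 1*(-22598) = 120*(1 + 12) - 1*(-22598) = 120*13 + 22598 = 1560 + 22598 = 24158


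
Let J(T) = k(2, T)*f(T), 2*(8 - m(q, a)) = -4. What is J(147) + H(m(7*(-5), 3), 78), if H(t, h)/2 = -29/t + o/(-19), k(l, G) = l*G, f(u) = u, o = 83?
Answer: 4104329/95 ≈ 43203.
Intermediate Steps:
k(l, G) = G*l
m(q, a) = 10 (m(q, a) = 8 - ½*(-4) = 8 + 2 = 10)
H(t, h) = -166/19 - 58/t (H(t, h) = 2*(-29/t + 83/(-19)) = 2*(-29/t + 83*(-1/19)) = 2*(-29/t - 83/19) = 2*(-83/19 - 29/t) = -166/19 - 58/t)
J(T) = 2*T² (J(T) = (T*2)*T = (2*T)*T = 2*T²)
J(147) + H(m(7*(-5), 3), 78) = 2*147² + (-166/19 - 58/10) = 2*21609 + (-166/19 - 58*⅒) = 43218 + (-166/19 - 29/5) = 43218 - 1381/95 = 4104329/95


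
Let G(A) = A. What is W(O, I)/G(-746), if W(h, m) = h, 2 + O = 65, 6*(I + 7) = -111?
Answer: -63/746 ≈ -0.084450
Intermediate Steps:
I = -51/2 (I = -7 + (1/6)*(-111) = -7 - 37/2 = -51/2 ≈ -25.500)
O = 63 (O = -2 + 65 = 63)
W(O, I)/G(-746) = 63/(-746) = 63*(-1/746) = -63/746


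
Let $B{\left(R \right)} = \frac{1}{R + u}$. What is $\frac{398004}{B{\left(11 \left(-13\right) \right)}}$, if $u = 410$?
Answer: $106267068$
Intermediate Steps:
$B{\left(R \right)} = \frac{1}{410 + R}$ ($B{\left(R \right)} = \frac{1}{R + 410} = \frac{1}{410 + R}$)
$\frac{398004}{B{\left(11 \left(-13\right) \right)}} = \frac{398004}{\frac{1}{410 + 11 \left(-13\right)}} = \frac{398004}{\frac{1}{410 - 143}} = \frac{398004}{\frac{1}{267}} = 398004 \frac{1}{\frac{1}{267}} = 398004 \cdot 267 = 106267068$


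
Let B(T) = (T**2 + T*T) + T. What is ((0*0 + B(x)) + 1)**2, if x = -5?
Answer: 2116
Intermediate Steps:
B(T) = T + 2*T**2 (B(T) = (T**2 + T**2) + T = 2*T**2 + T = T + 2*T**2)
((0*0 + B(x)) + 1)**2 = ((0*0 - 5*(1 + 2*(-5))) + 1)**2 = ((0 - 5*(1 - 10)) + 1)**2 = ((0 - 5*(-9)) + 1)**2 = ((0 + 45) + 1)**2 = (45 + 1)**2 = 46**2 = 2116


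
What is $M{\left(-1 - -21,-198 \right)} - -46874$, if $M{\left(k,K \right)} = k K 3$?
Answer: $34994$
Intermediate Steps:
$M{\left(k,K \right)} = 3 K k$ ($M{\left(k,K \right)} = K k 3 = 3 K k$)
$M{\left(-1 - -21,-198 \right)} - -46874 = 3 \left(-198\right) \left(-1 - -21\right) - -46874 = 3 \left(-198\right) \left(-1 + 21\right) + 46874 = 3 \left(-198\right) 20 + 46874 = -11880 + 46874 = 34994$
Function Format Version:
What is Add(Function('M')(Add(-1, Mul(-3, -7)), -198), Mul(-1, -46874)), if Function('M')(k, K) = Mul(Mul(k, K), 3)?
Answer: 34994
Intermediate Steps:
Function('M')(k, K) = Mul(3, K, k) (Function('M')(k, K) = Mul(Mul(K, k), 3) = Mul(3, K, k))
Add(Function('M')(Add(-1, Mul(-3, -7)), -198), Mul(-1, -46874)) = Add(Mul(3, -198, Add(-1, Mul(-3, -7))), Mul(-1, -46874)) = Add(Mul(3, -198, Add(-1, 21)), 46874) = Add(Mul(3, -198, 20), 46874) = Add(-11880, 46874) = 34994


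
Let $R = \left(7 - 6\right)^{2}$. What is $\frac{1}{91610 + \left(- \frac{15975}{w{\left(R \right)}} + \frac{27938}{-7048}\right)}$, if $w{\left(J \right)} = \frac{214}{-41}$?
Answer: $\frac{377068}{35695770747} \approx 1.0563 \cdot 10^{-5}$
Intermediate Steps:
$R = 1$ ($R = 1^{2} = 1$)
$w{\left(J \right)} = - \frac{214}{41}$ ($w{\left(J \right)} = 214 \left(- \frac{1}{41}\right) = - \frac{214}{41}$)
$\frac{1}{91610 + \left(- \frac{15975}{w{\left(R \right)}} + \frac{27938}{-7048}\right)} = \frac{1}{91610 + \left(- \frac{15975}{- \frac{214}{41}} + \frac{27938}{-7048}\right)} = \frac{1}{91610 + \left(\left(-15975\right) \left(- \frac{41}{214}\right) + 27938 \left(- \frac{1}{7048}\right)\right)} = \frac{1}{91610 + \left(\frac{654975}{214} - \frac{13969}{3524}\right)} = \frac{1}{91610 + \frac{1152571267}{377068}} = \frac{1}{\frac{35695770747}{377068}} = \frac{377068}{35695770747}$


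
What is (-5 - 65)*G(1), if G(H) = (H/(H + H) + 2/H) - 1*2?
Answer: -35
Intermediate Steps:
G(H) = -3/2 + 2/H (G(H) = (H/((2*H)) + 2/H) - 2 = (H*(1/(2*H)) + 2/H) - 2 = (½ + 2/H) - 2 = -3/2 + 2/H)
(-5 - 65)*G(1) = (-5 - 65)*(-3/2 + 2/1) = -70*(-3/2 + 2*1) = -70*(-3/2 + 2) = -70*½ = -35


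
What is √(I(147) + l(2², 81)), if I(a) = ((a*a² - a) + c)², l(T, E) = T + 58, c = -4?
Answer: √10089339082446 ≈ 3.1764e+6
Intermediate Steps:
l(T, E) = 58 + T
I(a) = (-4 + a³ - a)² (I(a) = ((a*a² - a) - 4)² = ((a³ - a) - 4)² = (-4 + a³ - a)²)
√(I(147) + l(2², 81)) = √((4 + 147 - 1*147³)² + (58 + 2²)) = √((4 + 147 - 1*3176523)² + (58 + 4)) = √((4 + 147 - 3176523)² + 62) = √((-3176372)² + 62) = √(10089339082384 + 62) = √10089339082446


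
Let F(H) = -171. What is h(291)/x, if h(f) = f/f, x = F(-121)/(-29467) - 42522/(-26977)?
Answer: 794931259/1257608841 ≈ 0.63210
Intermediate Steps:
x = 1257608841/794931259 (x = -171/(-29467) - 42522/(-26977) = -171*(-1/29467) - 42522*(-1/26977) = 171/29467 + 42522/26977 = 1257608841/794931259 ≈ 1.5820)
h(f) = 1
h(291)/x = 1/(1257608841/794931259) = 1*(794931259/1257608841) = 794931259/1257608841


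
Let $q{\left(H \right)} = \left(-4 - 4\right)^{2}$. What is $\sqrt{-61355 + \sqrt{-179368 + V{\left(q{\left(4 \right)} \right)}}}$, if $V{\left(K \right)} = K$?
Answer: $\sqrt{-61355 + 2 i \sqrt{44826}} \approx 0.8548 + 247.7 i$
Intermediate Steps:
$q{\left(H \right)} = 64$ ($q{\left(H \right)} = \left(-8\right)^{2} = 64$)
$\sqrt{-61355 + \sqrt{-179368 + V{\left(q{\left(4 \right)} \right)}}} = \sqrt{-61355 + \sqrt{-179368 + 64}} = \sqrt{-61355 + \sqrt{-179304}} = \sqrt{-61355 + 2 i \sqrt{44826}}$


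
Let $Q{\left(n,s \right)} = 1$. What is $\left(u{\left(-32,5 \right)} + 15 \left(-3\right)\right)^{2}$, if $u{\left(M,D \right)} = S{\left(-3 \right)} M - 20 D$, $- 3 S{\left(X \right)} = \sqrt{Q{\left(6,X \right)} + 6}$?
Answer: $\frac{196393}{9} - \frac{9280 \sqrt{7}}{3} \approx 13637.0$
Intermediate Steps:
$S{\left(X \right)} = - \frac{\sqrt{7}}{3}$ ($S{\left(X \right)} = - \frac{\sqrt{1 + 6}}{3} = - \frac{\sqrt{7}}{3}$)
$u{\left(M,D \right)} = - 20 D - \frac{M \sqrt{7}}{3}$ ($u{\left(M,D \right)} = - \frac{\sqrt{7}}{3} M - 20 D = - \frac{M \sqrt{7}}{3} - 20 D = - 20 D - \frac{M \sqrt{7}}{3}$)
$\left(u{\left(-32,5 \right)} + 15 \left(-3\right)\right)^{2} = \left(\left(\left(-20\right) 5 - - \frac{32 \sqrt{7}}{3}\right) + 15 \left(-3\right)\right)^{2} = \left(\left(-100 + \frac{32 \sqrt{7}}{3}\right) - 45\right)^{2} = \left(-145 + \frac{32 \sqrt{7}}{3}\right)^{2}$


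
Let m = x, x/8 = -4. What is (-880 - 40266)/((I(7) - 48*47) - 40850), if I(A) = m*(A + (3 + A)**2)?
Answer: 20573/23265 ≈ 0.88429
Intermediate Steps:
x = -32 (x = 8*(-4) = -32)
m = -32
I(A) = -32*A - 32*(3 + A)**2 (I(A) = -32*(A + (3 + A)**2) = -32*A - 32*(3 + A)**2)
(-880 - 40266)/((I(7) - 48*47) - 40850) = (-880 - 40266)/(((-32*7 - 32*(3 + 7)**2) - 48*47) - 40850) = -41146/(((-224 - 32*10**2) - 2256) - 40850) = -41146/(((-224 - 32*100) - 2256) - 40850) = -41146/(((-224 - 3200) - 2256) - 40850) = -41146/((-3424 - 2256) - 40850) = -41146/(-5680 - 40850) = -41146/(-46530) = -41146*(-1/46530) = 20573/23265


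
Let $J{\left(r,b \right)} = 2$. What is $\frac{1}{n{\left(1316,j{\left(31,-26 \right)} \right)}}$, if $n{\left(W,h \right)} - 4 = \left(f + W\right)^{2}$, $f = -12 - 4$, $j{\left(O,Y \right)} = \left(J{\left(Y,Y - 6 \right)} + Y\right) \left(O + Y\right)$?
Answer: $\frac{1}{1690004} \approx 5.9171 \cdot 10^{-7}$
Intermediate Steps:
$j{\left(O,Y \right)} = \left(2 + Y\right) \left(O + Y\right)$
$f = -16$
$n{\left(W,h \right)} = 4 + \left(-16 + W\right)^{2}$
$\frac{1}{n{\left(1316,j{\left(31,-26 \right)} \right)}} = \frac{1}{4 + \left(-16 + 1316\right)^{2}} = \frac{1}{4 + 1300^{2}} = \frac{1}{4 + 1690000} = \frac{1}{1690004}$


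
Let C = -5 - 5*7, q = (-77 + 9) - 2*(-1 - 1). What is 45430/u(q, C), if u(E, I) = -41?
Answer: -45430/41 ≈ -1108.0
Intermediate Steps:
q = -64 (q = -68 - 2*(-2) = -68 + 4 = -64)
C = -40 (C = -5 - 35 = -40)
45430/u(q, C) = 45430/(-41) = 45430*(-1/41) = -45430/41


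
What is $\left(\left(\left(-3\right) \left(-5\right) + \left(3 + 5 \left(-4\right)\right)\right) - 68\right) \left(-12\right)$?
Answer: $840$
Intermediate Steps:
$\left(\left(\left(-3\right) \left(-5\right) + \left(3 + 5 \left(-4\right)\right)\right) - 68\right) \left(-12\right) = \left(\left(15 + \left(3 - 20\right)\right) - 68\right) \left(-12\right) = \left(\left(15 - 17\right) - 68\right) \left(-12\right) = \left(-2 - 68\right) \left(-12\right) = \left(-70\right) \left(-12\right) = 840$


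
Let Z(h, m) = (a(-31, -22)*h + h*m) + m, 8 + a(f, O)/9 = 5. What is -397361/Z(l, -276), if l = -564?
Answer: -397361/170616 ≈ -2.3290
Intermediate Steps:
a(f, O) = -27 (a(f, O) = -72 + 9*5 = -72 + 45 = -27)
Z(h, m) = m - 27*h + h*m (Z(h, m) = (-27*h + h*m) + m = m - 27*h + h*m)
-397361/Z(l, -276) = -397361/(-276 - 27*(-564) - 564*(-276)) = -397361/(-276 + 15228 + 155664) = -397361/170616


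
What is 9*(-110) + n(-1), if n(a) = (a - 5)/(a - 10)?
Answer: -10884/11 ≈ -989.45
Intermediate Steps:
n(a) = (-5 + a)/(-10 + a)
9*(-110) + n(-1) = 9*(-110) + (-5 - 1)/(-10 - 1) = -990 - 6/(-11) = -990 - 1/11*(-6) = -990 + 6/11 = -10884/11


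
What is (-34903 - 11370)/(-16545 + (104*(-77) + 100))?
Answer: 46273/24453 ≈ 1.8923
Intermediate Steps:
(-34903 - 11370)/(-16545 + (104*(-77) + 100)) = -46273/(-16545 + (-8008 + 100)) = -46273/(-16545 - 7908) = -46273/(-24453) = -46273*(-1/24453) = 46273/24453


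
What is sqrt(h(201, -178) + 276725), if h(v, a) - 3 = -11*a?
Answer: sqrt(278686) ≈ 527.91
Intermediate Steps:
h(v, a) = 3 - 11*a
sqrt(h(201, -178) + 276725) = sqrt((3 - 11*(-178)) + 276725) = sqrt((3 + 1958) + 276725) = sqrt(1961 + 276725) = sqrt(278686)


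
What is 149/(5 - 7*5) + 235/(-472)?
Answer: -38689/7080 ≈ -5.4645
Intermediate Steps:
149/(5 - 7*5) + 235/(-472) = 149/(5 - 35) + 235*(-1/472) = 149/(-30) - 235/472 = 149*(-1/30) - 235/472 = -149/30 - 235/472 = -38689/7080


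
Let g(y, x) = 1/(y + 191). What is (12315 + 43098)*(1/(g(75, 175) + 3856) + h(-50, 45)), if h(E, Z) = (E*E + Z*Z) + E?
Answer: 84781785472611/341899 ≈ 2.4797e+8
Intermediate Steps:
g(y, x) = 1/(191 + y)
h(E, Z) = E + E² + Z² (h(E, Z) = (E² + Z²) + E = E + E² + Z²)
(12315 + 43098)*(1/(g(75, 175) + 3856) + h(-50, 45)) = (12315 + 43098)*(1/(1/(191 + 75) + 3856) + (-50 + (-50)² + 45²)) = 55413*(1/(1/266 + 3856) + (-50 + 2500 + 2025)) = 55413*(1/(1/266 + 3856) + 4475) = 55413*(1/(1025697/266) + 4475) = 55413*(266/1025697 + 4475) = 55413*(4589994341/1025697) = 84781785472611/341899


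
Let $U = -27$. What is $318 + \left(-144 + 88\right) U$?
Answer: $1830$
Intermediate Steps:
$318 + \left(-144 + 88\right) U = 318 + \left(-144 + 88\right) \left(-27\right) = 318 - -1512 = 318 + 1512 = 1830$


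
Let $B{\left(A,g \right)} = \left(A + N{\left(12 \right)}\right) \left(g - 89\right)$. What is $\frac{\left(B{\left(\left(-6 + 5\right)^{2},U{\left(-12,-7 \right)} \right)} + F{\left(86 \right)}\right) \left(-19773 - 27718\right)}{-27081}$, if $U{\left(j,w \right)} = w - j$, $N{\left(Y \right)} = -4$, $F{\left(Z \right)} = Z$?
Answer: $\frac{16051958}{27081} \approx 592.74$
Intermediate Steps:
$B{\left(A,g \right)} = \left(-89 + g\right) \left(-4 + A\right)$ ($B{\left(A,g \right)} = \left(A - 4\right) \left(g - 89\right) = \left(-4 + A\right) \left(-89 + g\right) = \left(-89 + g\right) \left(-4 + A\right)$)
$\frac{\left(B{\left(\left(-6 + 5\right)^{2},U{\left(-12,-7 \right)} \right)} + F{\left(86 \right)}\right) \left(-19773 - 27718\right)}{-27081} = \frac{\left(\left(356 - 89 \left(-6 + 5\right)^{2} - 4 \left(-7 - -12\right) + \left(-6 + 5\right)^{2} \left(-7 - -12\right)\right) + 86\right) \left(-19773 - 27718\right)}{-27081} = \left(\left(356 - 89 \left(-1\right)^{2} - 4 \left(-7 + 12\right) + \left(-1\right)^{2} \left(-7 + 12\right)\right) + 86\right) \left(-47491\right) \left(- \frac{1}{27081}\right) = \left(\left(356 - 89 - 20 + 1 \cdot 5\right) + 86\right) \left(-47491\right) \left(- \frac{1}{27081}\right) = \left(\left(356 - 89 - 20 + 5\right) + 86\right) \left(-47491\right) \left(- \frac{1}{27081}\right) = \left(252 + 86\right) \left(-47491\right) \left(- \frac{1}{27081}\right) = 338 \left(-47491\right) \left(- \frac{1}{27081}\right) = \left(-16051958\right) \left(- \frac{1}{27081}\right) = \frac{16051958}{27081}$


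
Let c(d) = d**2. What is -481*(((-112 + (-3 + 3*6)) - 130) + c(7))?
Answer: 85618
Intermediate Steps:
-481*(((-112 + (-3 + 3*6)) - 130) + c(7)) = -481*(((-112 + (-3 + 3*6)) - 130) + 7**2) = -481*(((-112 + (-3 + 18)) - 130) + 49) = -481*(((-112 + 15) - 130) + 49) = -481*((-97 - 130) + 49) = -481*(-227 + 49) = -481*(-178) = 85618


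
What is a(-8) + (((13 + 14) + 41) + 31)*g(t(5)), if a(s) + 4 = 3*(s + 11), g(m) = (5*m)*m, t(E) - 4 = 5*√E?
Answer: 69800 + 19800*√5 ≈ 1.1407e+5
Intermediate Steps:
t(E) = 4 + 5*√E
g(m) = 5*m²
a(s) = 29 + 3*s (a(s) = -4 + 3*(s + 11) = -4 + 3*(11 + s) = -4 + (33 + 3*s) = 29 + 3*s)
a(-8) + (((13 + 14) + 41) + 31)*g(t(5)) = (29 + 3*(-8)) + (((13 + 14) + 41) + 31)*(5*(4 + 5*√5)²) = (29 - 24) + ((27 + 41) + 31)*(5*(4 + 5*√5)²) = 5 + (68 + 31)*(5*(4 + 5*√5)²) = 5 + 99*(5*(4 + 5*√5)²) = 5 + 495*(4 + 5*√5)²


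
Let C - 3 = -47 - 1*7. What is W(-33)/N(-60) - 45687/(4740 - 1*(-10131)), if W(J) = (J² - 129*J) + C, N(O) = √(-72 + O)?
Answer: -15229/4957 - 1765*I*√33/22 ≈ -3.0722 - 460.87*I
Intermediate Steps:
C = -51 (C = 3 + (-47 - 1*7) = 3 + (-47 - 7) = 3 - 54 = -51)
W(J) = -51 + J² - 129*J (W(J) = (J² - 129*J) - 51 = -51 + J² - 129*J)
W(-33)/N(-60) - 45687/(4740 - 1*(-10131)) = (-51 + (-33)² - 129*(-33))/(√(-72 - 60)) - 45687/(4740 - 1*(-10131)) = (-51 + 1089 + 4257)/(√(-132)) - 45687/(4740 + 10131) = 5295/((2*I*√33)) - 45687/14871 = 5295*(-I*√33/66) - 45687*1/14871 = -1765*I*√33/22 - 15229/4957 = -15229/4957 - 1765*I*√33/22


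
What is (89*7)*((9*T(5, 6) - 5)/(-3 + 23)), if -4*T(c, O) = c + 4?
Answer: -62923/80 ≈ -786.54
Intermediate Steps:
T(c, O) = -1 - c/4 (T(c, O) = -(c + 4)/4 = -(4 + c)/4 = -1 - c/4)
(89*7)*((9*T(5, 6) - 5)/(-3 + 23)) = (89*7)*((9*(-1 - 1/4*5) - 5)/(-3 + 23)) = 623*((9*(-1 - 5/4) - 5)/20) = 623*((9*(-9/4) - 5)*(1/20)) = 623*((-81/4 - 5)*(1/20)) = 623*(-101/4*1/20) = 623*(-101/80) = -62923/80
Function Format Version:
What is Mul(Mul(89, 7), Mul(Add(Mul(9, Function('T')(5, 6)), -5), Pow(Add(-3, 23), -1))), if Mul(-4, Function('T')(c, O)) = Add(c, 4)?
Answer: Rational(-62923, 80) ≈ -786.54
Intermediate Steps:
Function('T')(c, O) = Add(-1, Mul(Rational(-1, 4), c)) (Function('T')(c, O) = Mul(Rational(-1, 4), Add(c, 4)) = Mul(Rational(-1, 4), Add(4, c)) = Add(-1, Mul(Rational(-1, 4), c)))
Mul(Mul(89, 7), Mul(Add(Mul(9, Function('T')(5, 6)), -5), Pow(Add(-3, 23), -1))) = Mul(Mul(89, 7), Mul(Add(Mul(9, Add(-1, Mul(Rational(-1, 4), 5))), -5), Pow(Add(-3, 23), -1))) = Mul(623, Mul(Add(Mul(9, Add(-1, Rational(-5, 4))), -5), Pow(20, -1))) = Mul(623, Mul(Add(Mul(9, Rational(-9, 4)), -5), Rational(1, 20))) = Mul(623, Mul(Add(Rational(-81, 4), -5), Rational(1, 20))) = Mul(623, Mul(Rational(-101, 4), Rational(1, 20))) = Mul(623, Rational(-101, 80)) = Rational(-62923, 80)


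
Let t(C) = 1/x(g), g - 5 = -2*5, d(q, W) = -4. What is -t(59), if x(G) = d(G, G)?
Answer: 1/4 ≈ 0.25000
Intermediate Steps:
g = -5 (g = 5 - 2*5 = 5 - 10 = -5)
x(G) = -4
t(C) = -1/4 (t(C) = 1/(-4) = -1/4)
-t(59) = -1*(-1/4) = 1/4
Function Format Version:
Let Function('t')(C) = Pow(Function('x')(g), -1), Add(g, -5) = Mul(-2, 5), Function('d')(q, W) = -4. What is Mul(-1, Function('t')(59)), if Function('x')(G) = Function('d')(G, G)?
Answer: Rational(1, 4) ≈ 0.25000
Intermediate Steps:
g = -5 (g = Add(5, Mul(-2, 5)) = Add(5, -10) = -5)
Function('x')(G) = -4
Function('t')(C) = Rational(-1, 4) (Function('t')(C) = Pow(-4, -1) = Rational(-1, 4))
Mul(-1, Function('t')(59)) = Mul(-1, Rational(-1, 4)) = Rational(1, 4)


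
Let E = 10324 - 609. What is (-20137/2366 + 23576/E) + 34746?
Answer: 61424687277/1768130 ≈ 34740.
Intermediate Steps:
E = 9715
(-20137/2366 + 23576/E) + 34746 = (-20137/2366 + 23576/9715) + 34746 = (-20137*1/2366 + 23576*(1/9715)) + 34746 = (-1549/182 + 23576/9715) + 34746 = -10757703/1768130 + 34746 = 61424687277/1768130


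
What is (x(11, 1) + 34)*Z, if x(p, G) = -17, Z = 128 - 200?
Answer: -1224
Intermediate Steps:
Z = -72
(x(11, 1) + 34)*Z = (-17 + 34)*(-72) = 17*(-72) = -1224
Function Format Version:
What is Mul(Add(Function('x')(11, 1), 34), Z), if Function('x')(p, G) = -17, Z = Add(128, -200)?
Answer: -1224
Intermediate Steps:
Z = -72
Mul(Add(Function('x')(11, 1), 34), Z) = Mul(Add(-17, 34), -72) = Mul(17, -72) = -1224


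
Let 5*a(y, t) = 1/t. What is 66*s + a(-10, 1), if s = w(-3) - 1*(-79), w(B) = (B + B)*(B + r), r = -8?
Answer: 47851/5 ≈ 9570.2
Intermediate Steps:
w(B) = 2*B*(-8 + B) (w(B) = (B + B)*(B - 8) = (2*B)*(-8 + B) = 2*B*(-8 + B))
a(y, t) = 1/(5*t)
s = 145 (s = 2*(-3)*(-8 - 3) - 1*(-79) = 2*(-3)*(-11) + 79 = 66 + 79 = 145)
66*s + a(-10, 1) = 66*145 + (⅕)/1 = 9570 + (⅕)*1 = 9570 + ⅕ = 47851/5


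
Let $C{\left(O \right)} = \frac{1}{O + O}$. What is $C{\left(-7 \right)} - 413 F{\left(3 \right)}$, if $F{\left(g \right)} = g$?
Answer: $- \frac{17347}{14} \approx -1239.1$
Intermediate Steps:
$C{\left(O \right)} = \frac{1}{2 O}$
$C{\left(-7 \right)} - 413 F{\left(3 \right)} = \frac{1}{2 \left(-7\right)} - 1239 = \frac{1}{2} \left(- \frac{1}{7}\right) - 1239 = - \frac{1}{14} - 1239 = - \frac{17347}{14}$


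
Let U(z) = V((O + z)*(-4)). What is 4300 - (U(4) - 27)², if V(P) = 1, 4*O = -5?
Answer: 3624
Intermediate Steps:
O = -5/4 (O = (¼)*(-5) = -5/4 ≈ -1.2500)
U(z) = 1
4300 - (U(4) - 27)² = 4300 - (1 - 27)² = 4300 - 1*(-26)² = 4300 - 1*676 = 4300 - 676 = 3624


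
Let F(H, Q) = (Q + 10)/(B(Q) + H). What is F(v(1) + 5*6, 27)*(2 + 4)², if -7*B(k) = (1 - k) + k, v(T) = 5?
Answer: 2331/61 ≈ 38.213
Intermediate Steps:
B(k) = -⅐ (B(k) = -((1 - k) + k)/7 = -⅐*1 = -⅐)
F(H, Q) = (10 + Q)/(-⅐ + H) (F(H, Q) = (Q + 10)/(-⅐ + H) = (10 + Q)/(-⅐ + H))
F(v(1) + 5*6, 27)*(2 + 4)² = (7*(10 + 27)/(-1 + 7*(5 + 5*6)))*(2 + 4)² = (7*37/(-1 + 7*(5 + 30)))*6² = (7*37/(-1 + 7*35))*36 = (7*37/(-1 + 245))*36 = (7*37/244)*36 = (7*(1/244)*37)*36 = (259/244)*36 = 2331/61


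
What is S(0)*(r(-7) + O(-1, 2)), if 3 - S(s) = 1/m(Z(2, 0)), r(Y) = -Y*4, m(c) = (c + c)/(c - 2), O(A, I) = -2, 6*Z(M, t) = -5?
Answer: 169/5 ≈ 33.800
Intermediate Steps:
Z(M, t) = -⅚ (Z(M, t) = (⅙)*(-5) = -⅚)
m(c) = 2*c/(-2 + c) (m(c) = (2*c)/(-2 + c) = 2*c/(-2 + c))
r(Y) = -4*Y
S(s) = 13/10 (S(s) = 3 - 1/(2*(-⅚)/(-2 - ⅚)) = 3 - 1/(2*(-⅚)/(-17/6)) = 3 - 1/(2*(-⅚)*(-6/17)) = 3 - 1/10/17 = 3 - 1*17/10 = 3 - 17/10 = 13/10)
S(0)*(r(-7) + O(-1, 2)) = 13*(-4*(-7) - 2)/10 = 13*(28 - 2)/10 = (13/10)*26 = 169/5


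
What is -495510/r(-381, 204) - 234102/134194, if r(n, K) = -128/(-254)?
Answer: -2111203134477/2147104 ≈ -9.8328e+5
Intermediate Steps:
r(n, K) = 64/127 (r(n, K) = -128*(-1/254) = 64/127)
-495510/r(-381, 204) - 234102/134194 = -495510/64/127 - 234102/134194 = -495510*127/64 - 234102*1/134194 = -31464885/32 - 117051/67097 = -2111203134477/2147104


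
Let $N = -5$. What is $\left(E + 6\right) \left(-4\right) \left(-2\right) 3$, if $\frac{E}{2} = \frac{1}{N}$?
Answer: $\frac{672}{5} \approx 134.4$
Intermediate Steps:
$E = - \frac{2}{5}$ ($E = \frac{2}{-5} = 2 \left(- \frac{1}{5}\right) = - \frac{2}{5} \approx -0.4$)
$\left(E + 6\right) \left(-4\right) \left(-2\right) 3 = \left(- \frac{2}{5} + 6\right) \left(-4\right) \left(-2\right) 3 = \frac{28}{5} \left(-4\right) \left(-2\right) 3 = \left(- \frac{112}{5}\right) \left(-2\right) 3 = \frac{224}{5} \cdot 3 = \frac{672}{5}$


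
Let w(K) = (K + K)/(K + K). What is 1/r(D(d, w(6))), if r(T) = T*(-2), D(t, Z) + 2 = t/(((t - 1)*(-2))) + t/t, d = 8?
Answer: 7/22 ≈ 0.31818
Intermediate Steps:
w(K) = 1 (w(K) = (2*K)/((2*K)) = (2*K)*(1/(2*K)) = 1)
D(t, Z) = -1 + t/(2 - 2*t) (D(t, Z) = -2 + (t/(((t - 1)*(-2))) + t/t) = -2 + (t/(((-1 + t)*(-2))) + 1) = -2 + (t/(2 - 2*t) + 1) = -2 + (1 + t/(2 - 2*t)) = -1 + t/(2 - 2*t))
r(T) = -2*T
1/r(D(d, w(6))) = 1/(-(2 - 3*8)/(-1 + 8)) = 1/(-(2 - 24)/7) = 1/(-(-22)/7) = 1/(-2*(-11/7)) = 1/(22/7) = 7/22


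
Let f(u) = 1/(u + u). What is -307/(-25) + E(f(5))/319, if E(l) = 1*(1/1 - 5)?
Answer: 97833/7975 ≈ 12.267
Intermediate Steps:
f(u) = 1/(2*u)
E(l) = -4 (E(l) = 1*(1 - 5) = 1*(-4) = -4)
-307/(-25) + E(f(5))/319 = -307/(-25) - 4/319 = -307*(-1/25) - 4*1/319 = 307/25 - 4/319 = 97833/7975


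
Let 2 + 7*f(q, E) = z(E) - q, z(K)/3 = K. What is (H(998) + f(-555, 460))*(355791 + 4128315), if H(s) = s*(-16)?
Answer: -492547655358/7 ≈ -7.0364e+10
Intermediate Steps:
z(K) = 3*K
H(s) = -16*s
f(q, E) = -2/7 - q/7 + 3*E/7 (f(q, E) = -2/7 + (3*E - q)/7 = -2/7 + (-q + 3*E)/7 = -2/7 + (-q/7 + 3*E/7) = -2/7 - q/7 + 3*E/7)
(H(998) + f(-555, 460))*(355791 + 4128315) = (-16*998 + (-2/7 - ⅐*(-555) + (3/7)*460))*(355791 + 4128315) = (-15968 + (-2/7 + 555/7 + 1380/7))*4484106 = (-15968 + 1933/7)*4484106 = -109843/7*4484106 = -492547655358/7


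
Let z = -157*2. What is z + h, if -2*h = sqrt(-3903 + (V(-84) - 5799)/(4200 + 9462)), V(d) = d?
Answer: -314 - I*sqrt(8994768838)/3036 ≈ -314.0 - 31.239*I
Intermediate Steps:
z = -314
h = -I*sqrt(8994768838)/3036 (h = -sqrt(-3903 + (-84 - 5799)/(4200 + 9462))/2 = -sqrt(-3903 - 5883/13662)/2 = -sqrt(-3903 - 5883*1/13662)/2 = -sqrt(-3903 - 1961/4554)/2 = -I*sqrt(8994768838)/3036 ≈ -31.239*I)
z + h = -314 - I*sqrt(8994768838)/3036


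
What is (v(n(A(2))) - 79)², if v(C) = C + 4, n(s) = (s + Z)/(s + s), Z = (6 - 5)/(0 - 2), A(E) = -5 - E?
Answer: 4347225/784 ≈ 5544.9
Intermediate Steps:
Z = -½ (Z = 1/(-2) = 1*(-½) = -½ ≈ -0.50000)
n(s) = (-½ + s)/(2*s) (n(s) = (s - ½)/(s + s) = (-½ + s)/((2*s)) = (-½ + s)*(1/(2*s)) = (-½ + s)/(2*s))
v(C) = 4 + C
(v(n(A(2))) - 79)² = ((4 + (-1 + 2*(-5 - 1*2))/(4*(-5 - 1*2))) - 79)² = ((4 + (-1 + 2*(-5 - 2))/(4*(-5 - 2))) - 79)² = ((4 + (¼)*(-1 + 2*(-7))/(-7)) - 79)² = ((4 + (¼)*(-⅐)*(-1 - 14)) - 79)² = ((4 + (¼)*(-⅐)*(-15)) - 79)² = ((4 + 15/28) - 79)² = (127/28 - 79)² = (-2085/28)² = 4347225/784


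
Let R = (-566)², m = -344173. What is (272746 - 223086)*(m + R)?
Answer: -1182752220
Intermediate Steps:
R = 320356
(272746 - 223086)*(m + R) = (272746 - 223086)*(-344173 + 320356) = 49660*(-23817) = -1182752220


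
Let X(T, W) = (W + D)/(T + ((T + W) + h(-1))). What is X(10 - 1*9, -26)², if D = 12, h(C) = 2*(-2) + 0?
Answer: ¼ ≈ 0.25000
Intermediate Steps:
h(C) = -4 (h(C) = -4 + 0 = -4)
X(T, W) = (12 + W)/(-4 + W + 2*T) (X(T, W) = (W + 12)/(T + ((T + W) - 4)) = (12 + W)/(T + (-4 + T + W)) = (12 + W)/(-4 + W + 2*T))
X(10 - 1*9, -26)² = ((12 - 26)/(-4 - 26 + 2*(10 - 1*9)))² = (-14/(-4 - 26 + 2*(10 - 9)))² = (-14/(-4 - 26 + 2*1))² = (-14/(-4 - 26 + 2))² = (-14/(-28))² = (-1/28*(-14))² = (½)² = ¼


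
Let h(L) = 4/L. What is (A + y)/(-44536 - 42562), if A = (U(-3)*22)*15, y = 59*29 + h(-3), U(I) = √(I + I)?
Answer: -5129/261294 - 15*I*√6/3959 ≈ -0.019629 - 0.0092807*I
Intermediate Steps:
U(I) = √2*√I (U(I) = √(2*I) = √2*√I)
y = 5129/3 (y = 59*29 + 4/(-3) = 1711 + 4*(-⅓) = 1711 - 4/3 = 5129/3 ≈ 1709.7)
A = 330*I*√6 (A = ((√2*√(-3))*22)*15 = ((√2*(I*√3))*22)*15 = ((I*√6)*22)*15 = (22*I*√6)*15 = 330*I*√6 ≈ 808.33*I)
(A + y)/(-44536 - 42562) = (330*I*√6 + 5129/3)/(-44536 - 42562) = (5129/3 + 330*I*√6)/(-87098) = (5129/3 + 330*I*√6)*(-1/87098) = -5129/261294 - 15*I*√6/3959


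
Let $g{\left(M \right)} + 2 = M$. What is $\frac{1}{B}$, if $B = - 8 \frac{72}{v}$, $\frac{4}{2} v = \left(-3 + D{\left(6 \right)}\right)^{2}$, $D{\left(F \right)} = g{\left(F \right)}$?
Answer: $- \frac{1}{1152} \approx -0.00086806$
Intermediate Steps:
$g{\left(M \right)} = -2 + M$
$D{\left(F \right)} = -2 + F$
$v = \frac{1}{2}$ ($v = \frac{\left(-3 + \left(-2 + 6\right)\right)^{2}}{2} = \frac{\left(-3 + 4\right)^{2}}{2} = \frac{1^{2}}{2} = \frac{1}{2} \cdot 1 = \frac{1}{2} \approx 0.5$)
$B = -1152$ ($B = - 8 \cdot 72 \frac{1}{\frac{1}{2}} = - 8 \cdot 72 \cdot 2 = \left(-8\right) 144 = -1152$)
$\frac{1}{B} = \frac{1}{-1152} = - \frac{1}{1152}$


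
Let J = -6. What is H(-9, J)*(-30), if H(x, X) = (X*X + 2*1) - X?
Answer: -1320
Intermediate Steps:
H(x, X) = 2 + X**2 - X (H(x, X) = (X**2 + 2) - X = (2 + X**2) - X = 2 + X**2 - X)
H(-9, J)*(-30) = (2 + (-6)**2 - 1*(-6))*(-30) = (2 + 36 + 6)*(-30) = 44*(-30) = -1320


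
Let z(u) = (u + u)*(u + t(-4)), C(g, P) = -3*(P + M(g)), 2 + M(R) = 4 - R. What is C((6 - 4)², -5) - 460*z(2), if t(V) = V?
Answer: 3701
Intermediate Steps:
M(R) = 2 - R (M(R) = -2 + (4 - R) = 2 - R)
C(g, P) = -6 - 3*P + 3*g (C(g, P) = -3*(P + (2 - g)) = -3*(2 + P - g) = -6 - 3*P + 3*g)
z(u) = 2*u*(-4 + u) (z(u) = (u + u)*(u - 4) = (2*u)*(-4 + u) = 2*u*(-4 + u))
C((6 - 4)², -5) - 460*z(2) = (-6 - 3*(-5) + 3*(6 - 4)²) - 920*2*(-4 + 2) = (-6 + 15 + 3*2²) - 920*2*(-2) = (-6 + 15 + 3*4) - 460*(-8) = (-6 + 15 + 12) + 3680 = 21 + 3680 = 3701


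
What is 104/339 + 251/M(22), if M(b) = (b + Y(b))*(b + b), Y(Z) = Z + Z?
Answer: 129035/328152 ≈ 0.39322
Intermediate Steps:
Y(Z) = 2*Z
M(b) = 6*b² (M(b) = (b + 2*b)*(b + b) = (3*b)*(2*b) = 6*b²)
104/339 + 251/M(22) = 104/339 + 251/((6*22²)) = 104*(1/339) + 251/((6*484)) = 104/339 + 251/2904 = 129035/328152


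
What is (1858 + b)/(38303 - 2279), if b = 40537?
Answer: 42395/36024 ≈ 1.1769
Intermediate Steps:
(1858 + b)/(38303 - 2279) = (1858 + 40537)/(38303 - 2279) = 42395/36024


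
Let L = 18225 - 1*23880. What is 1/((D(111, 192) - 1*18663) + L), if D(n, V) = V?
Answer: -1/24126 ≈ -4.1449e-5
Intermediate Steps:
L = -5655 (L = 18225 - 23880 = -5655)
1/((D(111, 192) - 1*18663) + L) = 1/((192 - 1*18663) - 5655) = 1/((192 - 18663) - 5655) = 1/(-18471 - 5655) = 1/(-24126) = -1/24126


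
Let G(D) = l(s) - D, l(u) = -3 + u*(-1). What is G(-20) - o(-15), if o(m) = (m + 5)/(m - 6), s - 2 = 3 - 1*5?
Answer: 347/21 ≈ 16.524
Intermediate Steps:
s = 0 (s = 2 + (3 - 1*5) = 2 + (3 - 5) = 2 - 2 = 0)
l(u) = -3 - u
G(D) = -3 - D (G(D) = (-3 - 1*0) - D = (-3 + 0) - D = -3 - D)
o(m) = (5 + m)/(-6 + m)
G(-20) - o(-15) = (-3 - 1*(-20)) - (5 - 15)/(-6 - 15) = (-3 + 20) - (-10)/(-21) = 17 - (-1)*(-10)/21 = 17 - 1*10/21 = 17 - 10/21 = 347/21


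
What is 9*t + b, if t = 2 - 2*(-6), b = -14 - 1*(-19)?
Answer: 131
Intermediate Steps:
b = 5 (b = -14 + 19 = 5)
t = 14 (t = 2 + 12 = 14)
9*t + b = 9*14 + 5 = 126 + 5 = 131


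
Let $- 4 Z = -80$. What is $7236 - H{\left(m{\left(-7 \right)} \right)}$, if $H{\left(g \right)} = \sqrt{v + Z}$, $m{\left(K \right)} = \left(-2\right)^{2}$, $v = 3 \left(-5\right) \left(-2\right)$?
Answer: $7236 - 5 \sqrt{2} \approx 7228.9$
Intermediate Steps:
$Z = 20$ ($Z = \left(- \frac{1}{4}\right) \left(-80\right) = 20$)
$v = 30$ ($v = \left(-15\right) \left(-2\right) = 30$)
$m{\left(K \right)} = 4$
$H{\left(g \right)} = 5 \sqrt{2}$ ($H{\left(g \right)} = \sqrt{30 + 20} = \sqrt{50} = 5 \sqrt{2}$)
$7236 - H{\left(m{\left(-7 \right)} \right)} = 7236 - 5 \sqrt{2}$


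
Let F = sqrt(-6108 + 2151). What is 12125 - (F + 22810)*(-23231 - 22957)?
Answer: 1053560405 + 46188*I*sqrt(3957) ≈ 1.0536e+9 + 2.9054e+6*I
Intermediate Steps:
F = I*sqrt(3957) (F = sqrt(-3957) = I*sqrt(3957) ≈ 62.905*I)
12125 - (F + 22810)*(-23231 - 22957) = 12125 - (I*sqrt(3957) + 22810)*(-23231 - 22957) = 12125 - (22810 + I*sqrt(3957))*(-46188) = 12125 - (-1053548280 - 46188*I*sqrt(3957)) = 12125 + (1053548280 + 46188*I*sqrt(3957)) = 1053560405 + 46188*I*sqrt(3957)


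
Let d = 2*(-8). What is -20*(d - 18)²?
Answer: -23120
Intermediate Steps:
d = -16
-20*(d - 18)² = -20*(-16 - 18)² = -20*(-34)² = -20*1156 = -23120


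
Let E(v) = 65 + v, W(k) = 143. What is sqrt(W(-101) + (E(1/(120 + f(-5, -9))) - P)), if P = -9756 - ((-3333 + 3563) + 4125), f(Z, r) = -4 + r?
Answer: sqrt(163938338)/107 ≈ 119.66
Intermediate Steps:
P = -14111 (P = -9756 - (230 + 4125) = -9756 - 1*4355 = -9756 - 4355 = -14111)
sqrt(W(-101) + (E(1/(120 + f(-5, -9))) - P)) = sqrt(143 + ((65 + 1/(120 + (-4 - 9))) - 1*(-14111))) = sqrt(143 + ((65 + 1/(120 - 13)) + 14111)) = sqrt(143 + ((65 + 1/107) + 14111)) = sqrt(143 + (6956/107 + 14111)) = sqrt(143 + 1516833/107) = sqrt(1532134/107) = sqrt(163938338)/107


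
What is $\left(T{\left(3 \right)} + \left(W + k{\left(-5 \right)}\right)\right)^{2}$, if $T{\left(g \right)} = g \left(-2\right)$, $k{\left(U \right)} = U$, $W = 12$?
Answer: $1$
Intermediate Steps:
$T{\left(g \right)} = - 2 g$
$\left(T{\left(3 \right)} + \left(W + k{\left(-5 \right)}\right)\right)^{2} = \left(\left(-2\right) 3 + \left(12 - 5\right)\right)^{2} = \left(-6 + 7\right)^{2} = 1^{2} = 1$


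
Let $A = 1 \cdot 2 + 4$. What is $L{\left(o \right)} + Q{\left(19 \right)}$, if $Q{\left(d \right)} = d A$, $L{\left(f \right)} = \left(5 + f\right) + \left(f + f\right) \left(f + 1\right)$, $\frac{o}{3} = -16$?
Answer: $4583$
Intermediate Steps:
$A = 6$ ($A = 2 + 4 = 6$)
$o = -48$ ($o = 3 \left(-16\right) = -48$)
$L{\left(f \right)} = 5 + f + 2 f \left(1 + f\right)$ ($L{\left(f \right)} = \left(5 + f\right) + 2 f \left(1 + f\right) = 5 + f + 2 f \left(1 + f\right)$)
$Q{\left(d \right)} = 6 d$ ($Q{\left(d \right)} = d 6 = 6 d$)
$L{\left(o \right)} + Q{\left(19 \right)} = \left(5 + 2 \left(-48\right)^{2} + 3 \left(-48\right)\right) + 6 \cdot 19 = \left(5 + 2 \cdot 2304 - 144\right) + 114 = \left(5 + 4608 - 144\right) + 114 = 4469 + 114 = 4583$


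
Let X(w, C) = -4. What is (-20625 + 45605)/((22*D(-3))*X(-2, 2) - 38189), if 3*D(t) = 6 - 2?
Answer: -74940/114919 ≈ -0.65211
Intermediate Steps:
D(t) = 4/3 (D(t) = (6 - 2)/3 = (1/3)*4 = 4/3)
(-20625 + 45605)/((22*D(-3))*X(-2, 2) - 38189) = (-20625 + 45605)/((22*(4/3))*(-4) - 38189) = 24980/((88/3)*(-4) - 38189) = 24980/(-352/3 - 38189) = 24980/(-114919/3) = 24980*(-3/114919) = -74940/114919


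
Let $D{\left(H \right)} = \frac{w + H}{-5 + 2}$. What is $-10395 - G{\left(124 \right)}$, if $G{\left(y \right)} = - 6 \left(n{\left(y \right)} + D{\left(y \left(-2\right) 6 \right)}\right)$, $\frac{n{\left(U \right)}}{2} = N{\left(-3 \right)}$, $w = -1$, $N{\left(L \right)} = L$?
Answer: $-7453$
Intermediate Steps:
$n{\left(U \right)} = -6$ ($n{\left(U \right)} = 2 \left(-3\right) = -6$)
$D{\left(H \right)} = \frac{1}{3} - \frac{H}{3}$ ($D{\left(H \right)} = \frac{-1 + H}{-5 + 2} = \frac{-1 + H}{-3} = \left(-1 + H\right) \left(- \frac{1}{3}\right) = \frac{1}{3} - \frac{H}{3}$)
$G{\left(y \right)} = 34 - 24 y$ ($G{\left(y \right)} = - 6 \left(-6 - \left(- \frac{1}{3} + \frac{y \left(-2\right) 6}{3}\right)\right) = - 6 \left(-6 - \left(- \frac{1}{3} + \frac{- 2 y 6}{3}\right)\right) = - 6 \left(-6 - \left(- \frac{1}{3} + \frac{\left(-12\right) y}{3}\right)\right) = - 6 \left(-6 + \left(\frac{1}{3} + 4 y\right)\right) = - 6 \left(- \frac{17}{3} + 4 y\right) = 34 - 24 y$)
$-10395 - G{\left(124 \right)} = -10395 - \left(34 - 2976\right) = -10395 - -2942 = -10395 + 2942 = -7453$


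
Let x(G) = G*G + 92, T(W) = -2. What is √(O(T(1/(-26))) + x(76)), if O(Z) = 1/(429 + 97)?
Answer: √1623535294/526 ≈ 76.603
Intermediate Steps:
x(G) = 92 + G² (x(G) = G² + 92 = 92 + G²)
O(Z) = 1/526
√(O(T(1/(-26))) + x(76)) = √(1/526 + (92 + 76²)) = √(1/526 + (92 + 5776)) = √(1/526 + 5868) = √(3086569/526) = √1623535294/526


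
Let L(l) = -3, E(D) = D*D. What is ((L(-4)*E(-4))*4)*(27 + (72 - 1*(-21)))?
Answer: -23040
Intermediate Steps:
E(D) = D²
((L(-4)*E(-4))*4)*(27 + (72 - 1*(-21))) = (-3*(-4)²*4)*(27 + (72 - 1*(-21))) = (-3*16*4)*(27 + (72 + 21)) = (-48*4)*(27 + 93) = -192*120 = -23040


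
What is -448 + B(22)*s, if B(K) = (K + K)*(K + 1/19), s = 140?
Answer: 2572528/19 ≈ 1.3540e+5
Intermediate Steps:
B(K) = 2*K*(1/19 + K) (B(K) = (2*K)*(K + 1/19) = (2*K)*(1/19 + K) = 2*K*(1/19 + K))
-448 + B(22)*s = -448 + ((2/19)*22*(1 + 19*22))*140 = -448 + ((2/19)*22*(1 + 418))*140 = -448 + ((2/19)*22*419)*140 = -448 + (18436/19)*140 = -448 + 2581040/19 = 2572528/19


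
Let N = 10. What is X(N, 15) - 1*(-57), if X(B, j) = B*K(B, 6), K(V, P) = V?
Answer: 157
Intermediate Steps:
X(B, j) = B**2 (X(B, j) = B*B = B**2)
X(N, 15) - 1*(-57) = 10**2 - 1*(-57) = 100 + 57 = 157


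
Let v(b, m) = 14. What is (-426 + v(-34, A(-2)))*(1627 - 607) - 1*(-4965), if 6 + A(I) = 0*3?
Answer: -415275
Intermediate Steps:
A(I) = -6 (A(I) = -6 + 0*3 = -6 + 0 = -6)
(-426 + v(-34, A(-2)))*(1627 - 607) - 1*(-4965) = (-426 + 14)*(1627 - 607) - 1*(-4965) = -412*1020 + 4965 = -420240 + 4965 = -415275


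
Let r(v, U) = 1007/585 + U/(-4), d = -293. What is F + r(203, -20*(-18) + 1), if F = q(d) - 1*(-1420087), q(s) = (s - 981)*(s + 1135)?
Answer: 812659703/2340 ≈ 3.4729e+5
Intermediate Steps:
q(s) = (-981 + s)*(1135 + s)
F = 347379 (F = (-1113435 + (-293)² + 154*(-293)) - 1*(-1420087) = (-1113435 + 85849 - 45122) + 1420087 = -1072708 + 1420087 = 347379)
r(v, U) = 1007/585 - U/4 (r(v, U) = 1007*(1/585) + U*(-¼) = 1007/585 - U/4)
F + r(203, -20*(-18) + 1) = 347379 + (1007/585 - (-20*(-18) + 1)/4) = 347379 + (1007/585 - (360 + 1)/4) = 347379 + (1007/585 - ¼*361) = 347379 + (1007/585 - 361/4) = 347379 - 207157/2340 = 812659703/2340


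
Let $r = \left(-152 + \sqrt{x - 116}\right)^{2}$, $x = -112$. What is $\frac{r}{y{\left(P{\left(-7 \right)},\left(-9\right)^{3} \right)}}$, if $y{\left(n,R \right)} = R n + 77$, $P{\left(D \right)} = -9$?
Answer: $\frac{11438}{3319} - \frac{304 i \sqrt{57}}{3319} \approx 3.4462 - 0.69152 i$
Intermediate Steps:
$y{\left(n,R \right)} = 77 + R n$
$r = \left(-152 + 2 i \sqrt{57}\right)^{2}$ ($r = \left(-152 + \sqrt{-112 - 116}\right)^{2} = \left(-152 + \sqrt{-228}\right)^{2} = \left(-152 + 2 i \sqrt{57}\right)^{2} \approx 22876.0 - 4590.3 i$)
$\frac{r}{y{\left(P{\left(-7 \right)},\left(-9\right)^{3} \right)}} = \frac{22876 - 608 i \sqrt{57}}{77 + \left(-9\right)^{3} \left(-9\right)} = \frac{22876 - 608 i \sqrt{57}}{77 - -6561} = \frac{22876 - 608 i \sqrt{57}}{77 + 6561} = \frac{22876 - 608 i \sqrt{57}}{6638} = \left(22876 - 608 i \sqrt{57}\right) \frac{1}{6638} = \frac{11438}{3319} - \frac{304 i \sqrt{57}}{3319}$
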